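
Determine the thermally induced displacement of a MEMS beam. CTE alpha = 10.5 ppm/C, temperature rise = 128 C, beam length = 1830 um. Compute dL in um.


Step 1: Convert CTE: alpha = 10.5 ppm/C = 10.5e-6 /C
Step 2: dL = 10.5e-6 * 128 * 1830
dL = 2.4595 um


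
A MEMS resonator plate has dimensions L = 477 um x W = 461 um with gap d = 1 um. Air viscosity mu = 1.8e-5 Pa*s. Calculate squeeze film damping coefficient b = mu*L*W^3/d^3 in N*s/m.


Step 1: Convert to SI.
L = 477e-6 m, W = 461e-6 m, d = 1e-6 m
Step 2: W^3 = (461e-6)^3 = 9.80e-11 m^3
Step 3: d^3 = (1e-6)^3 = 1.00e-18 m^3
Step 4: b = 1.8e-5 * 477e-6 * 9.80e-11 / 1.00e-18
b = 8.41e-01 N*s/m


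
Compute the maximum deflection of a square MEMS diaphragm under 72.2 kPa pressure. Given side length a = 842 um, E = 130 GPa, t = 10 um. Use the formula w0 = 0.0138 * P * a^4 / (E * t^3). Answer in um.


Step 1: Convert pressure to compatible units (E is in GPa, so P in GPa).
P = 72.2 kPa = 72.2e-6 GPa
Step 2: Compute numerator: 0.0138 * P * a^4.
a^4 = 842^4 = 502629953296
numerator = 0.0138 * 72.2e-6 * 502629953296 = 5.008004e+05
Step 3: Compute denominator: E * t^3 = 130 * 10^3 = 130000
Step 4: w0 = numerator / denominator = 5.008004e+05 / 130000 = 3.8523 um


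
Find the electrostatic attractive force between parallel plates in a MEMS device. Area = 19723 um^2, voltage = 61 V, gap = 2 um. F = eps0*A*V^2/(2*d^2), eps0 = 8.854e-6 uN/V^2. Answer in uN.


Step 1: Identify parameters.
eps0 = 8.854e-6 uN/V^2, A = 19723 um^2, V = 61 V, d = 2 um
Step 2: Compute V^2 = 61^2 = 3721
Step 3: Compute d^2 = 2^2 = 4
Step 4: F = 0.5 * 8.854e-6 * 19723 * 3721 / 4
F = 81.224 uN


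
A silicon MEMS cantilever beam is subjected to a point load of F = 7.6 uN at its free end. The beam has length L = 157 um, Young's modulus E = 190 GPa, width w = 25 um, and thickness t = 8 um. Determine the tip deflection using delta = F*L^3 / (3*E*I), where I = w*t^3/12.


Step 1: Calculate the second moment of area.
I = w * t^3 / 12 = 25 * 8^3 / 12 = 1066.6667 um^4
Step 2: Convert E to consistent units (1 GPa = 1000 uN/um^2).
E = 190 GPa = 190000 uN/um^2
Step 3: Calculate tip deflection.
delta = F * L^3 / (3 * E * I)
delta = 7.6 * 157^3 / (3 * 190000 * 1066.6667)
delta = 0.0484 um


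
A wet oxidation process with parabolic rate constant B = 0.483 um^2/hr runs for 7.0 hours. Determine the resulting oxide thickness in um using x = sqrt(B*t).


Step 1: Compute B*t = 0.483 * 7.0 = 3.381
Step 2: x = sqrt(3.381)
x = 1.839 um


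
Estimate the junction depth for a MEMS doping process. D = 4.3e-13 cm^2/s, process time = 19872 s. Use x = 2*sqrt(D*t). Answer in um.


Step 1: Compute D*t = 4.3e-13 * 19872 = 8.54496e-09 cm^2
Step 2: sqrt(D*t) = 9.2439e-05 cm
Step 3: x = 2 * 9.2439e-05 cm = 1.84878e-04 cm
Step 4: Convert to um (1 cm = 1e4 um): x = 1.849 um


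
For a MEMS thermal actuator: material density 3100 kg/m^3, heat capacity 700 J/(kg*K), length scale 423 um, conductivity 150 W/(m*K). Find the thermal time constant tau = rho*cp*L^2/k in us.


Step 1: Convert L to m: L = 423e-6 m
Step 2: L^2 = (423e-6)^2 = 1.78929e-07 m^2
Step 3: tau = 3100 * 700 * 1.78929e-07 / 150 = 2.5885062e-03 s
Step 4: Convert to microseconds (multiply by 1e6).
tau = 2588.506 us


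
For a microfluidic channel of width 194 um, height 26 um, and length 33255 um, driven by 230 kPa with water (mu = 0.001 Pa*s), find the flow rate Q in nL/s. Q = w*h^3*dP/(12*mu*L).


Step 1: Convert all dimensions to SI (meters).
w = 194e-6 m, h = 26e-6 m, L = 33255e-6 m, dP = 230e3 Pa
Step 2: Q = w * h^3 * dP / (12 * mu * L)
Q = 194e-6 * (26e-6)^3 * 230e3 / (12 * 0.001 * 33255e-6) = 1.96522107e-09 m^3/s
Step 3: Convert Q from m^3/s to nL/s (1 m^3 = 1e12 nL, so multiply by 1e12).
Q = 1965.221 nL/s


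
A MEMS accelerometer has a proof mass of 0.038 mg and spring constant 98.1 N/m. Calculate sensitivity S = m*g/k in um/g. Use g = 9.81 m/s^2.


Step 1: Convert mass: m = 0.038 mg = 3.80e-08 kg
Step 2: S = m * g / k = 3.80e-08 * 9.81 / 98.1
Step 3: S = 3.80e-09 m/g
Step 4: Convert to um/g: S = 0.004 um/g


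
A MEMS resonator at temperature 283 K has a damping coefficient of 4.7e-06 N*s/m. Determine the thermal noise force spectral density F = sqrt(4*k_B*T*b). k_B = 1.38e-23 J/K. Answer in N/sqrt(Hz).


Step 1: Compute 4 * k_B * T * b
= 4 * 1.38e-23 * 283 * 4.7e-06
= 7.3422e-26 N^2/Hz
Step 2: F_noise = sqrt(7.3422e-26)
F_noise = 2.71e-13 N/sqrt(Hz)


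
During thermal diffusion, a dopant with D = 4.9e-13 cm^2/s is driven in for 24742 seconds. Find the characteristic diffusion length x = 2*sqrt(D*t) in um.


Step 1: Compute D*t = 4.9e-13 * 24742 = 1.212358e-08 cm^2
Step 2: sqrt(D*t) = 1.10107e-04 cm
Step 3: x = 2 * 1.10107e-04 cm = 2.20214e-04 cm
Step 4: Convert to um (1 cm = 1e4 um): x = 2.202 um


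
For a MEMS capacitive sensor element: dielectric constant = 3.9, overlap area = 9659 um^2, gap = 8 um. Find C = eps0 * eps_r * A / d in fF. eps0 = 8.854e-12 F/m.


Step 1: Convert area to m^2: A = 9659e-12 m^2
Step 2: Convert gap to m: d = 8e-6 m
Step 3: C = eps0 * eps_r * A / d
C = 8.854e-12 * 3.9 * 9659e-12 / 8e-6
Step 4: Convert to fF (multiply by 1e15).
C = 41.69 fF


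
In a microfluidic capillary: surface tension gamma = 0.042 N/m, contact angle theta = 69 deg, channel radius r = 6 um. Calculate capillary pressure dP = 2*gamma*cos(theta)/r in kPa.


Step 1: cos(69 deg) = 0.3584
Step 2: Convert r to m: r = 6e-6 m
Step 3: dP = 2 * 0.042 * 0.3584 / 6e-6 = 5017.6 Pa
Step 4: Convert Pa to kPa (divide by 1000).
dP = 5.02 kPa


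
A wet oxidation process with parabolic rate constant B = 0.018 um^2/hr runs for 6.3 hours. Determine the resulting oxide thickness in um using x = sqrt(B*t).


Step 1: Compute B*t = 0.018 * 6.3 = 0.1134
Step 2: x = sqrt(0.1134)
x = 0.337 um


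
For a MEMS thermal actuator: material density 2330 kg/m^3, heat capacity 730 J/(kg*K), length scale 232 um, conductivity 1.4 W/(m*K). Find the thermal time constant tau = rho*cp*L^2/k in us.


Step 1: Convert L to m: L = 232e-6 m
Step 2: L^2 = (232e-6)^2 = 5.3824e-08 m^2
Step 3: tau = 2330 * 730 * 5.3824e-08 / 1.4 = 6.539231543e-02 s
Step 4: Convert to microseconds (multiply by 1e6).
tau = 65392.315 us


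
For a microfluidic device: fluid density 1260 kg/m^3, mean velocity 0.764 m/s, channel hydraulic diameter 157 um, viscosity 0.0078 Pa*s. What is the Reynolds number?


Step 1: Convert Dh to meters: Dh = 157e-6 m
Step 2: Re = rho * v * Dh / mu
Re = 1260 * 0.764 * 157e-6 / 0.0078
Re = 19.376


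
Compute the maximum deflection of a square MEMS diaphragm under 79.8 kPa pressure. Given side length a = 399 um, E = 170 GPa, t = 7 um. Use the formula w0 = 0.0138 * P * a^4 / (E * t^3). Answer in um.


Step 1: Convert pressure to compatible units (E is in GPa, so P in GPa).
P = 79.8 kPa = 79.8e-6 GPa
Step 2: Compute numerator: 0.0138 * P * a^4.
a^4 = 399^4 = 25344958401
numerator = 0.0138 * 79.8e-6 * 25344958401 = 2.79109e+04
Step 3: Compute denominator: E * t^3 = 170 * 7^3 = 58310
Step 4: w0 = numerator / denominator = 2.79109e+04 / 58310 = 0.4787 um


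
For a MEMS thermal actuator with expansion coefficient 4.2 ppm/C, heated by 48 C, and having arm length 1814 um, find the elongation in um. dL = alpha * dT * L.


Step 1: Convert CTE: alpha = 4.2 ppm/C = 4.2e-6 /C
Step 2: dL = 4.2e-6 * 48 * 1814
dL = 0.3657 um


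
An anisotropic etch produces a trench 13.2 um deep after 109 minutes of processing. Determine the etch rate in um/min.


Step 1: Etch rate = depth / time
Step 2: rate = 13.2 / 109
rate = 0.121 um/min


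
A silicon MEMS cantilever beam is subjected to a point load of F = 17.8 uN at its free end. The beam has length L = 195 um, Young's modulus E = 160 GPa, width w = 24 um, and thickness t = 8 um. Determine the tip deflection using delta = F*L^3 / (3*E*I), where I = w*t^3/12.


Step 1: Calculate the second moment of area.
I = w * t^3 / 12 = 24 * 8^3 / 12 = 1024.0 um^4
Step 2: Convert E to consistent units (1 GPa = 1000 uN/um^2).
E = 160 GPa = 160000 uN/um^2
Step 3: Calculate tip deflection.
delta = F * L^3 / (3 * E * I)
delta = 17.8 * 195^3 / (3 * 160000 * 1024.0)
delta = 0.2685 um


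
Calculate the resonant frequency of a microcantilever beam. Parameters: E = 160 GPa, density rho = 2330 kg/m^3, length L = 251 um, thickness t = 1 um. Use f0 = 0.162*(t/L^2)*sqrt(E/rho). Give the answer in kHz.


Step 1: Convert units to SI.
t_SI = 1e-6 m, L_SI = 251e-6 m
Step 2: Calculate sqrt(E/rho).
sqrt(160e9 / 2330) = 8286.71 m/s
Step 3: Compute f0.
f0 = 0.162 * 1e-6 / (251e-6)^2 * 8286.71 = 21308.3 Hz = 21.31 kHz


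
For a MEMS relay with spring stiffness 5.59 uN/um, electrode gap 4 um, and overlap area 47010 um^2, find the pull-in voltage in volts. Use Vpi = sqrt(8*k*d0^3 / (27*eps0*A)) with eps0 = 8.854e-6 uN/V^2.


Step 1: Compute numerator: 8 * k * d0^3 = 8 * 5.59 * 4^3 = 2862.08
Step 2: Compute denominator: 27 * eps0 * A = 27 * 8.854e-6 * 47010 = 11.238117
Step 3: Vpi = sqrt(2862.08 / 11.238117)
Vpi = 15.96 V


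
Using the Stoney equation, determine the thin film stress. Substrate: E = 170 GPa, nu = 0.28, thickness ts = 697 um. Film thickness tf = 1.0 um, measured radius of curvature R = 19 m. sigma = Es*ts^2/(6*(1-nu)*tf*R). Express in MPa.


Step 1: Compute numerator: Es * ts^2 = 170 * 697^2 = 82587530 (GPa*um^2)
Step 2: Compute denominator (R in um): 6*(1-nu)*tf*R = 6*0.72*1.0*19e6 = 82080000.0 (um^2)
Step 3: sigma (GPa) = 82587530 / 82080000.0 = 1.006183e+00 GPa
Step 4: Convert to MPa (x1000): sigma = 1006.2 MPa


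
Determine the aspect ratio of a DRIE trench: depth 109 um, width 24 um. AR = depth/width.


Step 1: AR = depth / width
Step 2: AR = 109 / 24
AR = 4.5


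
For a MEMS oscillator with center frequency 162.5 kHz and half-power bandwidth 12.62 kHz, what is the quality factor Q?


Step 1: Q = f0 / bandwidth
Step 2: Q = 162.5 / 12.62
Q = 12.9


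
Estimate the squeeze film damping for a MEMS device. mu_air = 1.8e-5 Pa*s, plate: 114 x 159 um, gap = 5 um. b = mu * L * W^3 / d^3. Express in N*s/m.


Step 1: Convert to SI.
L = 114e-6 m, W = 159e-6 m, d = 5e-6 m
Step 2: W^3 = (159e-6)^3 = 4.02e-12 m^3
Step 3: d^3 = (5e-6)^3 = 1.25e-16 m^3
Step 4: b = 1.8e-5 * 114e-6 * 4.02e-12 / 1.25e-16
b = 6.60e-05 N*s/m


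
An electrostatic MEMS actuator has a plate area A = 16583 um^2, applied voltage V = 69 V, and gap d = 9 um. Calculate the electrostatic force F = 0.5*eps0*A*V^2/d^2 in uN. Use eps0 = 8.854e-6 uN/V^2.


Step 1: Identify parameters.
eps0 = 8.854e-6 uN/V^2, A = 16583 um^2, V = 69 V, d = 9 um
Step 2: Compute V^2 = 69^2 = 4761
Step 3: Compute d^2 = 9^2 = 81
Step 4: F = 0.5 * 8.854e-6 * 16583 * 4761 / 81
F = 4.315 uN


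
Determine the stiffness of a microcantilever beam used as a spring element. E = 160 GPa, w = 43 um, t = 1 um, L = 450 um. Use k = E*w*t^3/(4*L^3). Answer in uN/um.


Step 1: Convert E to consistent units (1 GPa = 1000 uN/um^2).
E = 160 GPa = 160000 uN/um^2
Step 2: Compute t^3 = 1^3 = 1
Step 3: Compute L^3 = 450^3 = 91125000
Step 4: k = 160000 * 43 * 1 / (4 * 91125000)
k = 0.0189 uN/um


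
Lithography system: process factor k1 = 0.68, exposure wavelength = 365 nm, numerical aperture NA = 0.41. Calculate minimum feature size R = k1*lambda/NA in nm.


Step 1: Identify values: k1 = 0.68, lambda = 365 nm, NA = 0.41
Step 2: R = k1 * lambda / NA
R = 0.68 * 365 / 0.41
R = 605.4 nm


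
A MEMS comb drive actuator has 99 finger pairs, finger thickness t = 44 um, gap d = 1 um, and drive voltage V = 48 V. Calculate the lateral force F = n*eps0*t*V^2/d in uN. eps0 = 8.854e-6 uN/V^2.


Step 1: Parameters: n=99, eps0=8.854e-6 uN/V^2, t=44 um, V=48 V, d=1 um
Step 2: V^2 = 2304
Step 3: F = 99 * 8.854e-6 * 44 * 2304 / 1
F = 88.861 uN


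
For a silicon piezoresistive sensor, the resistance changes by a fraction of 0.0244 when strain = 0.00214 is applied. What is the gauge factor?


Step 1: Identify values.
dR/R = 0.0244, strain = 0.00214
Step 2: GF = (dR/R) / strain = 0.0244 / 0.00214
GF = 11.4


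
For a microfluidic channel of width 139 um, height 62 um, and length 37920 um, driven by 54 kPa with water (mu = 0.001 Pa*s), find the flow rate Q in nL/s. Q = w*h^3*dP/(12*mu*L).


Step 1: Convert all dimensions to SI (meters).
w = 139e-6 m, h = 62e-6 m, L = 37920e-6 m, dP = 54e3 Pa
Step 2: Q = w * h^3 * dP / (12 * mu * L)
Q = 139e-6 * (62e-6)^3 * 54e3 / (12 * 0.001 * 37920e-6) = 3.9312807e-09 m^3/s
Step 3: Convert Q from m^3/s to nL/s (1 m^3 = 1e12 nL, so multiply by 1e12).
Q = 3931.281 nL/s


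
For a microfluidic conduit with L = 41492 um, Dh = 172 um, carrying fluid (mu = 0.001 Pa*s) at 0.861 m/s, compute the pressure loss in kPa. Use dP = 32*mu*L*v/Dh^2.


Step 1: Convert to SI: L = 41492e-6 m, Dh = 172e-6 m
Step 2: dP = 32 * 0.001 * 41492e-6 * 0.861 / (172e-6)^2
Step 3: dP = 38642.09 Pa
Step 4: Convert to kPa: dP = 38.64 kPa


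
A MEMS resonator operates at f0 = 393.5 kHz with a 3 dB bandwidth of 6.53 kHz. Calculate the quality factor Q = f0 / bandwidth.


Step 1: Q = f0 / bandwidth
Step 2: Q = 393.5 / 6.53
Q = 60.3


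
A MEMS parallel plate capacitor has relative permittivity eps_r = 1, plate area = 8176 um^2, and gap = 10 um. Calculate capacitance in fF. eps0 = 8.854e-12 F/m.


Step 1: Convert area to m^2: A = 8176e-12 m^2
Step 2: Convert gap to m: d = 10e-6 m
Step 3: C = eps0 * eps_r * A / d
C = 8.854e-12 * 1 * 8176e-12 / 10e-6
Step 4: Convert to fF (multiply by 1e15).
C = 7.24 fF


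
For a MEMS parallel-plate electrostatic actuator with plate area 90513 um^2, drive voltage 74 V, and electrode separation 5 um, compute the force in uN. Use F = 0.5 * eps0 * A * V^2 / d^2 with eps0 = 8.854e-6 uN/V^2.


Step 1: Identify parameters.
eps0 = 8.854e-6 uN/V^2, A = 90513 um^2, V = 74 V, d = 5 um
Step 2: Compute V^2 = 74^2 = 5476
Step 3: Compute d^2 = 5^2 = 25
Step 4: F = 0.5 * 8.854e-6 * 90513 * 5476 / 25
F = 87.77 uN


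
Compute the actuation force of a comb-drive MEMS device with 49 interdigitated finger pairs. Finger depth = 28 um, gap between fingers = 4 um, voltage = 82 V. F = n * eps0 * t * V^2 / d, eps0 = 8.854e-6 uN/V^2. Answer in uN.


Step 1: Parameters: n=49, eps0=8.854e-6 uN/V^2, t=28 um, V=82 V, d=4 um
Step 2: V^2 = 6724
Step 3: F = 49 * 8.854e-6 * 28 * 6724 / 4
F = 20.42 uN


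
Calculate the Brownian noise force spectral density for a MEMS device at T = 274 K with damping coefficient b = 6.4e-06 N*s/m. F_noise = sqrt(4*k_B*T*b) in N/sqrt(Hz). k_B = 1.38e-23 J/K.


Step 1: Compute 4 * k_B * T * b
= 4 * 1.38e-23 * 274 * 6.4e-06
= 9.6799e-26 N^2/Hz
Step 2: F_noise = sqrt(9.6799e-26)
F_noise = 3.11e-13 N/sqrt(Hz)


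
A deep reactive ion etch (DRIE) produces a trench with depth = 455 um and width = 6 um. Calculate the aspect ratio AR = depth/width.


Step 1: AR = depth / width
Step 2: AR = 455 / 6
AR = 75.8


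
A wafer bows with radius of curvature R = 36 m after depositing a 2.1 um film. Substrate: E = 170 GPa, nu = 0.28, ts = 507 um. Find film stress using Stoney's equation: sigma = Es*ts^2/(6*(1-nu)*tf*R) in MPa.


Step 1: Compute numerator: Es * ts^2 = 170 * 507^2 = 43698330 (GPa*um^2)
Step 2: Compute denominator (R in um): 6*(1-nu)*tf*R = 6*0.72*2.1*36e6 = 326592000.0 (um^2)
Step 3: sigma (GPa) = 43698330 / 326592000.0 = 1.33801e-01 GPa
Step 4: Convert to MPa (x1000): sigma = 133.8 MPa


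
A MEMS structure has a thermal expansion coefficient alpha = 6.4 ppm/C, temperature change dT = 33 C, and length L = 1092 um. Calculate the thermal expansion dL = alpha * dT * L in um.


Step 1: Convert CTE: alpha = 6.4 ppm/C = 6.4e-6 /C
Step 2: dL = 6.4e-6 * 33 * 1092
dL = 0.2306 um


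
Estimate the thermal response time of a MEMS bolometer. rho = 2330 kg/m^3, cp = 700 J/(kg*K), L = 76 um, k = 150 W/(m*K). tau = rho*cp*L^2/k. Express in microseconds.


Step 1: Convert L to m: L = 76e-6 m
Step 2: L^2 = (76e-6)^2 = 5.776e-09 m^2
Step 3: tau = 2330 * 700 * 5.776e-09 / 150 = 6.280437e-05 s
Step 4: Convert to microseconds (multiply by 1e6).
tau = 62.804 us


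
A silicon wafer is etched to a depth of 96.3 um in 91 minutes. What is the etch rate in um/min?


Step 1: Etch rate = depth / time
Step 2: rate = 96.3 / 91
rate = 1.058 um/min


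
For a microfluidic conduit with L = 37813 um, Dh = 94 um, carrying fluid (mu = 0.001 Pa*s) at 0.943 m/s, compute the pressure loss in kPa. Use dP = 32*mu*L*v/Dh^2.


Step 1: Convert to SI: L = 37813e-6 m, Dh = 94e-6 m
Step 2: dP = 32 * 0.001 * 37813e-6 * 0.943 / (94e-6)^2
Step 3: dP = 129135.93 Pa
Step 4: Convert to kPa: dP = 129.14 kPa


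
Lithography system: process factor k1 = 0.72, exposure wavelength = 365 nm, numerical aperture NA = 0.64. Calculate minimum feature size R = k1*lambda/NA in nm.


Step 1: Identify values: k1 = 0.72, lambda = 365 nm, NA = 0.64
Step 2: R = k1 * lambda / NA
R = 0.72 * 365 / 0.64
R = 410.6 nm


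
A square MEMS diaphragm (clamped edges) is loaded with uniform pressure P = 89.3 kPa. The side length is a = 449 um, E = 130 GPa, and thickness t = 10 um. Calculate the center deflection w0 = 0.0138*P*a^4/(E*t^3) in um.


Step 1: Convert pressure to compatible units (E is in GPa, so P in GPa).
P = 89.3 kPa = 89.3e-6 GPa
Step 2: Compute numerator: 0.0138 * P * a^4.
a^4 = 449^4 = 40642963201
numerator = 0.0138 * 89.3e-6 * 40642963201 = 5.00859e+04
Step 3: Compute denominator: E * t^3 = 130 * 10^3 = 130000
Step 4: w0 = numerator / denominator = 5.00859e+04 / 130000 = 0.3853 um


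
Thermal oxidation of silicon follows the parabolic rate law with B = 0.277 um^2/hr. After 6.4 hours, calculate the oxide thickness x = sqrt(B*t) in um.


Step 1: Compute B*t = 0.277 * 6.4 = 1.7728
Step 2: x = sqrt(1.7728)
x = 1.331 um


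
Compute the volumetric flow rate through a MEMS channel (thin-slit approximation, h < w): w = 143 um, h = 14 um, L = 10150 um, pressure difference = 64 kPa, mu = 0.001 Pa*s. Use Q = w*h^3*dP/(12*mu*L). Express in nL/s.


Step 1: Convert all dimensions to SI (meters).
w = 143e-6 m, h = 14e-6 m, L = 10150e-6 m, dP = 64e3 Pa
Step 2: Q = w * h^3 * dP / (12 * mu * L)
Q = 143e-6 * (14e-6)^3 * 64e3 / (12 * 0.001 * 10150e-6) = 2.0618299e-10 m^3/s
Step 3: Convert Q from m^3/s to nL/s (1 m^3 = 1e12 nL, so multiply by 1e12).
Q = 206.183 nL/s


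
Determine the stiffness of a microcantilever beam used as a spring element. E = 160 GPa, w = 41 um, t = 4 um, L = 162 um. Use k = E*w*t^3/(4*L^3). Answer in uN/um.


Step 1: Convert E to consistent units (1 GPa = 1000 uN/um^2).
E = 160 GPa = 160000 uN/um^2
Step 2: Compute t^3 = 4^3 = 64
Step 3: Compute L^3 = 162^3 = 4251528
Step 4: k = 160000 * 41 * 64 / (4 * 4251528)
k = 24.6876 uN/um


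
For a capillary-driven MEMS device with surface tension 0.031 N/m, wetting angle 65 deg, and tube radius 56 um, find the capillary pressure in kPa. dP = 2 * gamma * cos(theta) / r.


Step 1: cos(65 deg) = 0.4226
Step 2: Convert r to m: r = 56e-6 m
Step 3: dP = 2 * 0.031 * 0.4226 / 56e-6 = 467.9 Pa
Step 4: Convert Pa to kPa (divide by 1000).
dP = 0.47 kPa


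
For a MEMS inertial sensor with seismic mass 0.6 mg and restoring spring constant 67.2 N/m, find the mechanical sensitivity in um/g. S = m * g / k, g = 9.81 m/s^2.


Step 1: Convert mass: m = 0.6 mg = 6.00e-07 kg
Step 2: S = m * g / k = 6.00e-07 * 9.81 / 67.2
Step 3: S = 8.76e-08 m/g
Step 4: Convert to um/g: S = 0.088 um/g


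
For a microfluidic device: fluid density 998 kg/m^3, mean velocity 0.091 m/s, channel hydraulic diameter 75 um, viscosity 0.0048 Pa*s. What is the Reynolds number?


Step 1: Convert Dh to meters: Dh = 75e-6 m
Step 2: Re = rho * v * Dh / mu
Re = 998 * 0.091 * 75e-6 / 0.0048
Re = 1.419


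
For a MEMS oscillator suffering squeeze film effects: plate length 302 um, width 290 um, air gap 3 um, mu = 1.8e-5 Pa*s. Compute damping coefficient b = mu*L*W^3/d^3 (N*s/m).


Step 1: Convert to SI.
L = 302e-6 m, W = 290e-6 m, d = 3e-6 m
Step 2: W^3 = (290e-6)^3 = 2.44e-11 m^3
Step 3: d^3 = (3e-6)^3 = 2.70e-17 m^3
Step 4: b = 1.8e-5 * 302e-6 * 2.44e-11 / 2.70e-17
b = 4.91e-03 N*s/m


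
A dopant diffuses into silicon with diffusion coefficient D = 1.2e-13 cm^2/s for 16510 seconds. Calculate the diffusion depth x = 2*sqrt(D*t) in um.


Step 1: Compute D*t = 1.2e-13 * 16510 = 1.9812e-09 cm^2
Step 2: sqrt(D*t) = 4.451e-05 cm
Step 3: x = 2 * 4.451e-05 cm = 8.902e-05 cm
Step 4: Convert to um (1 cm = 1e4 um): x = 0.89 um


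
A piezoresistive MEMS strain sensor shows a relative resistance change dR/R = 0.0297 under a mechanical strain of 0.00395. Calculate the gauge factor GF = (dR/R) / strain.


Step 1: Identify values.
dR/R = 0.0297, strain = 0.00395
Step 2: GF = (dR/R) / strain = 0.0297 / 0.00395
GF = 7.5


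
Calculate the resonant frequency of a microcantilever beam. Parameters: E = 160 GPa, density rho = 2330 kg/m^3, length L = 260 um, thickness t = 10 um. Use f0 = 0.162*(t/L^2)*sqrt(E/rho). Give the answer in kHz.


Step 1: Convert units to SI.
t_SI = 10e-6 m, L_SI = 260e-6 m
Step 2: Calculate sqrt(E/rho).
sqrt(160e9 / 2330) = 8286.71 m/s
Step 3: Compute f0.
f0 = 0.162 * 10e-6 / (260e-6)^2 * 8286.71 = 198586.8 Hz = 198.59 kHz


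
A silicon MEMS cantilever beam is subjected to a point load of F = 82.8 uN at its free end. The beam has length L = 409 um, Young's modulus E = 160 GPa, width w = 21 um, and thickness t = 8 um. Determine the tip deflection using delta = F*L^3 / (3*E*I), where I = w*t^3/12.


Step 1: Calculate the second moment of area.
I = w * t^3 / 12 = 21 * 8^3 / 12 = 896.0 um^4
Step 2: Convert E to consistent units (1 GPa = 1000 uN/um^2).
E = 160 GPa = 160000 uN/um^2
Step 3: Calculate tip deflection.
delta = F * L^3 / (3 * E * I)
delta = 82.8 * 409^3 / (3 * 160000 * 896.0)
delta = 13.172 um


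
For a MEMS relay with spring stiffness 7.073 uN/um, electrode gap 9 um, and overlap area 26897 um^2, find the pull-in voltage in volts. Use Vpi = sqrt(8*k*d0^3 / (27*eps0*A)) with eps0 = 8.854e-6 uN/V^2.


Step 1: Compute numerator: 8 * k * d0^3 = 8 * 7.073 * 9^3 = 41249.736
Step 2: Compute denominator: 27 * eps0 * A = 27 * 8.854e-6 * 26897 = 6.429943
Step 3: Vpi = sqrt(41249.736 / 6.429943)
Vpi = 80.1 V


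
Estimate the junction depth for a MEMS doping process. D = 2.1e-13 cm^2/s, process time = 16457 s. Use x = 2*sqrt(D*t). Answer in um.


Step 1: Compute D*t = 2.1e-13 * 16457 = 3.45597e-09 cm^2
Step 2: sqrt(D*t) = 5.87875e-05 cm
Step 3: x = 2 * 5.87875e-05 cm = 1.17575e-04 cm
Step 4: Convert to um (1 cm = 1e4 um): x = 1.176 um


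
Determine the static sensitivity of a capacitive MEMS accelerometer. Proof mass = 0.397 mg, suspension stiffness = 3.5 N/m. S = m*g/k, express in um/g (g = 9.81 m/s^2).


Step 1: Convert mass: m = 0.397 mg = 3.97e-07 kg
Step 2: S = m * g / k = 3.97e-07 * 9.81 / 3.5
Step 3: S = 1.11e-06 m/g
Step 4: Convert to um/g: S = 1.113 um/g


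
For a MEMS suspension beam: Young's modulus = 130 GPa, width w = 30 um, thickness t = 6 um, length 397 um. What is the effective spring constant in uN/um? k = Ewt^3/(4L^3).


Step 1: Convert E to consistent units (1 GPa = 1000 uN/um^2).
E = 130 GPa = 130000 uN/um^2
Step 2: Compute t^3 = 6^3 = 216
Step 3: Compute L^3 = 397^3 = 62570773
Step 4: k = 130000 * 30 * 216 / (4 * 62570773)
k = 3.3658 uN/um


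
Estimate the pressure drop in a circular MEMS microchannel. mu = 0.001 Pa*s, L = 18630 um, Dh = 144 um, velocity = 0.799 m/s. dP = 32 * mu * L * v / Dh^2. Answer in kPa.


Step 1: Convert to SI: L = 18630e-6 m, Dh = 144e-6 m
Step 2: dP = 32 * 0.001 * 18630e-6 * 0.799 / (144e-6)^2
Step 3: dP = 22971.25 Pa
Step 4: Convert to kPa: dP = 22.97 kPa


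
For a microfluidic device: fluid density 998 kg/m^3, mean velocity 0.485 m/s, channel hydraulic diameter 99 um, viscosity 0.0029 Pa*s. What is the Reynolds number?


Step 1: Convert Dh to meters: Dh = 99e-6 m
Step 2: Re = rho * v * Dh / mu
Re = 998 * 0.485 * 99e-6 / 0.0029
Re = 16.524


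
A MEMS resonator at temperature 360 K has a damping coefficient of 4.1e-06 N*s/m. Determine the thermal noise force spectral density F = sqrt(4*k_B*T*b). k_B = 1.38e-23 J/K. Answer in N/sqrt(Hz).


Step 1: Compute 4 * k_B * T * b
= 4 * 1.38e-23 * 360 * 4.1e-06
= 8.1475e-26 N^2/Hz
Step 2: F_noise = sqrt(8.1475e-26)
F_noise = 2.85e-13 N/sqrt(Hz)


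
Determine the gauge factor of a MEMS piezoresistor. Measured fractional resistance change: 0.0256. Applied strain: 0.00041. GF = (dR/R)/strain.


Step 1: Identify values.
dR/R = 0.0256, strain = 0.00041
Step 2: GF = (dR/R) / strain = 0.0256 / 0.00041
GF = 62.4


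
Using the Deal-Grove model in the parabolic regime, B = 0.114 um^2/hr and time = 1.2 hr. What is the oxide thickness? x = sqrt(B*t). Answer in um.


Step 1: Compute B*t = 0.114 * 1.2 = 0.1368
Step 2: x = sqrt(0.1368)
x = 0.37 um


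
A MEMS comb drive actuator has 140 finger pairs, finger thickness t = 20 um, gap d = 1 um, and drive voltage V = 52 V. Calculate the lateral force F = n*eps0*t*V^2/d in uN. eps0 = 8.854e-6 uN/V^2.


Step 1: Parameters: n=140, eps0=8.854e-6 uN/V^2, t=20 um, V=52 V, d=1 um
Step 2: V^2 = 2704
Step 3: F = 140 * 8.854e-6 * 20 * 2704 / 1
F = 67.035 uN


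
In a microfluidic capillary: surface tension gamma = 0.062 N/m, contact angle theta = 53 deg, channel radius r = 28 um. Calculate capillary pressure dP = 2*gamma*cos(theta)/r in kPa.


Step 1: cos(53 deg) = 0.6018
Step 2: Convert r to m: r = 28e-6 m
Step 3: dP = 2 * 0.062 * 0.6018 / 28e-6 = 2665.1 Pa
Step 4: Convert Pa to kPa (divide by 1000).
dP = 2.67 kPa


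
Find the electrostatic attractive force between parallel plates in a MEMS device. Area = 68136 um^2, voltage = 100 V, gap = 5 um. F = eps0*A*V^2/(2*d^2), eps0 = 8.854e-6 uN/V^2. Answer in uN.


Step 1: Identify parameters.
eps0 = 8.854e-6 uN/V^2, A = 68136 um^2, V = 100 V, d = 5 um
Step 2: Compute V^2 = 100^2 = 10000
Step 3: Compute d^2 = 5^2 = 25
Step 4: F = 0.5 * 8.854e-6 * 68136 * 10000 / 25
F = 120.655 uN


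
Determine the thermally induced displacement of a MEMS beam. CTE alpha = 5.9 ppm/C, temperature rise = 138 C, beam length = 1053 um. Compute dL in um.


Step 1: Convert CTE: alpha = 5.9 ppm/C = 5.9e-6 /C
Step 2: dL = 5.9e-6 * 138 * 1053
dL = 0.8574 um


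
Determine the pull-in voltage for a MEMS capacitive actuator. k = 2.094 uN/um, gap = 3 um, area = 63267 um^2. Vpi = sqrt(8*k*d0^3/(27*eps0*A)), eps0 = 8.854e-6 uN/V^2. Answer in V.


Step 1: Compute numerator: 8 * k * d0^3 = 8 * 2.094 * 3^3 = 452.304
Step 2: Compute denominator: 27 * eps0 * A = 27 * 8.854e-6 * 63267 = 15.124482
Step 3: Vpi = sqrt(452.304 / 15.124482)
Vpi = 5.47 V


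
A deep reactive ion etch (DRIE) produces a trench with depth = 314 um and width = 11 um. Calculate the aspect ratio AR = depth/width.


Step 1: AR = depth / width
Step 2: AR = 314 / 11
AR = 28.5


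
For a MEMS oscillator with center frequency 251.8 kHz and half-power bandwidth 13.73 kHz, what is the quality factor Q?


Step 1: Q = f0 / bandwidth
Step 2: Q = 251.8 / 13.73
Q = 18.3


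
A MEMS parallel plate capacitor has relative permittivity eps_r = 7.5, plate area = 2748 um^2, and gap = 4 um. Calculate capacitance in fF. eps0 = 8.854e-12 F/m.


Step 1: Convert area to m^2: A = 2748e-12 m^2
Step 2: Convert gap to m: d = 4e-6 m
Step 3: C = eps0 * eps_r * A / d
C = 8.854e-12 * 7.5 * 2748e-12 / 4e-6
Step 4: Convert to fF (multiply by 1e15).
C = 45.62 fF


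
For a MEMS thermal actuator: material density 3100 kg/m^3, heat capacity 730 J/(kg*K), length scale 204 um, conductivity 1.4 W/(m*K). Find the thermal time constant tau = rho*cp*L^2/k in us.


Step 1: Convert L to m: L = 204e-6 m
Step 2: L^2 = (204e-6)^2 = 4.1616e-08 m^2
Step 3: tau = 3100 * 730 * 4.1616e-08 / 1.4 = 6.726929143e-02 s
Step 4: Convert to microseconds (multiply by 1e6).
tau = 67269.291 us


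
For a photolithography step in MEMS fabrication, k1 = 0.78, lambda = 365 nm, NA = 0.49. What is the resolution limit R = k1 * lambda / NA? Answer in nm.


Step 1: Identify values: k1 = 0.78, lambda = 365 nm, NA = 0.49
Step 2: R = k1 * lambda / NA
R = 0.78 * 365 / 0.49
R = 581.0 nm


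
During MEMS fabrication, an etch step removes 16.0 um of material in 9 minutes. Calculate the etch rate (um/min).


Step 1: Etch rate = depth / time
Step 2: rate = 16.0 / 9
rate = 1.778 um/min


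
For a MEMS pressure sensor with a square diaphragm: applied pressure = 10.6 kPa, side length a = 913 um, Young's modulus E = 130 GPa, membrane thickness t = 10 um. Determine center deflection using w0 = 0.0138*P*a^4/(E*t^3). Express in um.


Step 1: Convert pressure to compatible units (E is in GPa, so P in GPa).
P = 10.6 kPa = 10.6e-6 GPa
Step 2: Compute numerator: 0.0138 * P * a^4.
a^4 = 913^4 = 694837277761
numerator = 0.0138 * 10.6e-6 * 694837277761 = 1.01641e+05
Step 3: Compute denominator: E * t^3 = 130 * 10^3 = 130000
Step 4: w0 = numerator / denominator = 1.01641e+05 / 130000 = 0.7819 um


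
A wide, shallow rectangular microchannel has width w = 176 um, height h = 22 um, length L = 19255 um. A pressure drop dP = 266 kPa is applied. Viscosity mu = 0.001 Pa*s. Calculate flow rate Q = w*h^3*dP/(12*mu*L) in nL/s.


Step 1: Convert all dimensions to SI (meters).
w = 176e-6 m, h = 22e-6 m, L = 19255e-6 m, dP = 266e3 Pa
Step 2: Q = w * h^3 * dP / (12 * mu * L)
Q = 176e-6 * (22e-6)^3 * 266e3 / (12 * 0.001 * 19255e-6) = 2.15743429e-09 m^3/s
Step 3: Convert Q from m^3/s to nL/s (1 m^3 = 1e12 nL, so multiply by 1e12).
Q = 2157.434 nL/s


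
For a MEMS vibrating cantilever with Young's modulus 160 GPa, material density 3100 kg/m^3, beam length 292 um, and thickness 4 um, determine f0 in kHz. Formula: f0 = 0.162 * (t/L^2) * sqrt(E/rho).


Step 1: Convert units to SI.
t_SI = 4e-6 m, L_SI = 292e-6 m
Step 2: Calculate sqrt(E/rho).
sqrt(160e9 / 3100) = 7184.21 m/s
Step 3: Compute f0.
f0 = 0.162 * 4e-6 / (292e-6)^2 * 7184.21 = 54599.5 Hz = 54.6 kHz


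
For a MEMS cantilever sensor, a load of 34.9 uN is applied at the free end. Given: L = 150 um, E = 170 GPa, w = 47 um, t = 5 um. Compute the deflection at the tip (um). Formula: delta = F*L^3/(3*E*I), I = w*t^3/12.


Step 1: Calculate the second moment of area.
I = w * t^3 / 12 = 47 * 5^3 / 12 = 489.5833 um^4
Step 2: Convert E to consistent units (1 GPa = 1000 uN/um^2).
E = 170 GPa = 170000 uN/um^2
Step 3: Calculate tip deflection.
delta = F * L^3 / (3 * E * I)
delta = 34.9 * 150^3 / (3 * 170000 * 489.5833)
delta = 0.4717 um


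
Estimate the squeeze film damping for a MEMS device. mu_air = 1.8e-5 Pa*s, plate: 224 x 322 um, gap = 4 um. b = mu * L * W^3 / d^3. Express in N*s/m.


Step 1: Convert to SI.
L = 224e-6 m, W = 322e-6 m, d = 4e-6 m
Step 2: W^3 = (322e-6)^3 = 3.34e-11 m^3
Step 3: d^3 = (4e-6)^3 = 6.40e-17 m^3
Step 4: b = 1.8e-5 * 224e-6 * 3.34e-11 / 6.40e-17
b = 2.10e-03 N*s/m


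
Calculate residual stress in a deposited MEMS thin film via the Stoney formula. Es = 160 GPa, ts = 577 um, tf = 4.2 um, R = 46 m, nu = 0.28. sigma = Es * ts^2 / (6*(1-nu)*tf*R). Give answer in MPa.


Step 1: Compute numerator: Es * ts^2 = 160 * 577^2 = 53268640 (GPa*um^2)
Step 2: Compute denominator (R in um): 6*(1-nu)*tf*R = 6*0.72*4.2*46e6 = 834624000.0 (um^2)
Step 3: sigma (GPa) = 53268640 / 834624000.0 = 6.3824e-02 GPa
Step 4: Convert to MPa (x1000): sigma = 63.8 MPa


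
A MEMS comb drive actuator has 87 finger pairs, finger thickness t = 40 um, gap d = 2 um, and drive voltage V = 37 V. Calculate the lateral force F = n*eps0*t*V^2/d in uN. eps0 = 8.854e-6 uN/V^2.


Step 1: Parameters: n=87, eps0=8.854e-6 uN/V^2, t=40 um, V=37 V, d=2 um
Step 2: V^2 = 1369
Step 3: F = 87 * 8.854e-6 * 40 * 1369 / 2
F = 21.091 uN


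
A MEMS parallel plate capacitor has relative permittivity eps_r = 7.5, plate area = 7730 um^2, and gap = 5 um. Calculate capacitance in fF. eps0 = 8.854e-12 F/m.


Step 1: Convert area to m^2: A = 7730e-12 m^2
Step 2: Convert gap to m: d = 5e-6 m
Step 3: C = eps0 * eps_r * A / d
C = 8.854e-12 * 7.5 * 7730e-12 / 5e-6
Step 4: Convert to fF (multiply by 1e15).
C = 102.66 fF


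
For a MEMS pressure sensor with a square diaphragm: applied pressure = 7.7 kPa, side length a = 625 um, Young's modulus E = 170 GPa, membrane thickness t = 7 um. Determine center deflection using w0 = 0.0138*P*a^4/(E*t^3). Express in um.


Step 1: Convert pressure to compatible units (E is in GPa, so P in GPa).
P = 7.7 kPa = 7.7e-6 GPa
Step 2: Compute numerator: 0.0138 * P * a^4.
a^4 = 625^4 = 152587890625
numerator = 0.0138 * 7.7e-6 * 152587890625 = 1.6214e+04
Step 3: Compute denominator: E * t^3 = 170 * 7^3 = 58310
Step 4: w0 = numerator / denominator = 1.6214e+04 / 58310 = 0.2781 um


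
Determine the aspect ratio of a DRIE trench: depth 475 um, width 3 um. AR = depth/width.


Step 1: AR = depth / width
Step 2: AR = 475 / 3
AR = 158.3


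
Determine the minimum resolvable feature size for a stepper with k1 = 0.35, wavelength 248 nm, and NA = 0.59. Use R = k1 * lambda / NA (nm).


Step 1: Identify values: k1 = 0.35, lambda = 248 nm, NA = 0.59
Step 2: R = k1 * lambda / NA
R = 0.35 * 248 / 0.59
R = 147.1 nm


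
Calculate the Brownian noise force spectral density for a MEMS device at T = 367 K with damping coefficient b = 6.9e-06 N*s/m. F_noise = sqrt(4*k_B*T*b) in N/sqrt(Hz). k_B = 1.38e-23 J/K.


Step 1: Compute 4 * k_B * T * b
= 4 * 1.38e-23 * 367 * 6.9e-06
= 1.3978e-25 N^2/Hz
Step 2: F_noise = sqrt(1.3978e-25)
F_noise = 3.74e-13 N/sqrt(Hz)


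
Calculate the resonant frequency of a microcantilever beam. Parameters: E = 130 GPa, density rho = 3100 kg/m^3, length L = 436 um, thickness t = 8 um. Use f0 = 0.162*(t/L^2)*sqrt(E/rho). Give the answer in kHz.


Step 1: Convert units to SI.
t_SI = 8e-6 m, L_SI = 436e-6 m
Step 2: Calculate sqrt(E/rho).
sqrt(130e9 / 3100) = 6475.76 m/s
Step 3: Compute f0.
f0 = 0.162 * 8e-6 / (436e-6)^2 * 6475.76 = 44149.2 Hz = 44.15 kHz


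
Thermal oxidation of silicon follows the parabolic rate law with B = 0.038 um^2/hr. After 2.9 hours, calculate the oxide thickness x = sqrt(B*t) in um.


Step 1: Compute B*t = 0.038 * 2.9 = 0.1102
Step 2: x = sqrt(0.1102)
x = 0.332 um


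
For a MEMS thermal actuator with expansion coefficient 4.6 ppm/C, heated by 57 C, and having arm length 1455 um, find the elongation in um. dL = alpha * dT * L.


Step 1: Convert CTE: alpha = 4.6 ppm/C = 4.6e-6 /C
Step 2: dL = 4.6e-6 * 57 * 1455
dL = 0.3815 um


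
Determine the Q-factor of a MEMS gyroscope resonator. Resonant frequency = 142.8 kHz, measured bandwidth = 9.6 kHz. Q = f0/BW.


Step 1: Q = f0 / bandwidth
Step 2: Q = 142.8 / 9.6
Q = 14.9


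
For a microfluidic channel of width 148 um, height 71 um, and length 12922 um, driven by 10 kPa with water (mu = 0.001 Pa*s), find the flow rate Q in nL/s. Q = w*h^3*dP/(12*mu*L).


Step 1: Convert all dimensions to SI (meters).
w = 148e-6 m, h = 71e-6 m, L = 12922e-6 m, dP = 10e3 Pa
Step 2: Q = w * h^3 * dP / (12 * mu * L)
Q = 148e-6 * (71e-6)^3 * 10e3 / (12 * 0.001 * 12922e-6) = 3.41606227e-09 m^3/s
Step 3: Convert Q from m^3/s to nL/s (1 m^3 = 1e12 nL, so multiply by 1e12).
Q = 3416.062 nL/s


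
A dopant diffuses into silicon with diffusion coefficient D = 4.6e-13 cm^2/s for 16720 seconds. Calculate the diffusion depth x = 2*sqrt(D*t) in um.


Step 1: Compute D*t = 4.6e-13 * 16720 = 7.6912e-09 cm^2
Step 2: sqrt(D*t) = 8.76995e-05 cm
Step 3: x = 2 * 8.76995e-05 cm = 1.75399e-04 cm
Step 4: Convert to um (1 cm = 1e4 um): x = 1.754 um


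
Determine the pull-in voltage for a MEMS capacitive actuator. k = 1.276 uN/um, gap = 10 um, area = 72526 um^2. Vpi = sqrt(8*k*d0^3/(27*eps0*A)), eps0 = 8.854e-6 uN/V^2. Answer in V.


Step 1: Compute numerator: 8 * k * d0^3 = 8 * 1.276 * 10^3 = 10208.0
Step 2: Compute denominator: 27 * eps0 * A = 27 * 8.854e-6 * 72526 = 17.337921
Step 3: Vpi = sqrt(10208.0 / 17.337921)
Vpi = 24.26 V


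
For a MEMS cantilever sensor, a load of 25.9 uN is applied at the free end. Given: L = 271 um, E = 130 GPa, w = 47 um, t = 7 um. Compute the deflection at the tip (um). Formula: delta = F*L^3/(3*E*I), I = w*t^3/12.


Step 1: Calculate the second moment of area.
I = w * t^3 / 12 = 47 * 7^3 / 12 = 1343.4167 um^4
Step 2: Convert E to consistent units (1 GPa = 1000 uN/um^2).
E = 130 GPa = 130000 uN/um^2
Step 3: Calculate tip deflection.
delta = F * L^3 / (3 * E * I)
delta = 25.9 * 271^3 / (3 * 130000 * 1343.4167)
delta = 0.9839 um


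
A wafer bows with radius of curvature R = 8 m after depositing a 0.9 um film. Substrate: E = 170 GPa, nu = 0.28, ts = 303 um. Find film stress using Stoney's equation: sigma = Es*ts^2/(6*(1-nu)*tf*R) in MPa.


Step 1: Compute numerator: Es * ts^2 = 170 * 303^2 = 15607530 (GPa*um^2)
Step 2: Compute denominator (R in um): 6*(1-nu)*tf*R = 6*0.72*0.9*8e6 = 31104000.0 (um^2)
Step 3: sigma (GPa) = 15607530 / 31104000.0 = 5.01785e-01 GPa
Step 4: Convert to MPa (x1000): sigma = 501.8 MPa


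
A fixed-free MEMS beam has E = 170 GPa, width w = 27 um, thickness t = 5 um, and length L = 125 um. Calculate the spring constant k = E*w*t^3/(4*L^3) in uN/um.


Step 1: Convert E to consistent units (1 GPa = 1000 uN/um^2).
E = 170 GPa = 170000 uN/um^2
Step 2: Compute t^3 = 5^3 = 125
Step 3: Compute L^3 = 125^3 = 1953125
Step 4: k = 170000 * 27 * 125 / (4 * 1953125)
k = 73.44 uN/um


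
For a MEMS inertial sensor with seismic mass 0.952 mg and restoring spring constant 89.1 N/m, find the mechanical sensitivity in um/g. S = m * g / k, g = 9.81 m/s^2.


Step 1: Convert mass: m = 0.952 mg = 9.52e-07 kg
Step 2: S = m * g / k = 9.52e-07 * 9.81 / 89.1
Step 3: S = 1.05e-07 m/g
Step 4: Convert to um/g: S = 0.105 um/g


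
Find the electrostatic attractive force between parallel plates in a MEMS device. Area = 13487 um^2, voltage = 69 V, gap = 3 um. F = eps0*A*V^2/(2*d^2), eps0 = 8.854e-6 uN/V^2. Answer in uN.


Step 1: Identify parameters.
eps0 = 8.854e-6 uN/V^2, A = 13487 um^2, V = 69 V, d = 3 um
Step 2: Compute V^2 = 69^2 = 4761
Step 3: Compute d^2 = 3^2 = 9
Step 4: F = 0.5 * 8.854e-6 * 13487 * 4761 / 9
F = 31.585 uN


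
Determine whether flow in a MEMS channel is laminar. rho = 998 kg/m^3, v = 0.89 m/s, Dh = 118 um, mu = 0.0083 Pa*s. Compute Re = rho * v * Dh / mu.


Step 1: Convert Dh to meters: Dh = 118e-6 m
Step 2: Re = rho * v * Dh / mu
Re = 998 * 0.89 * 118e-6 / 0.0083
Re = 12.628
Since Re = 12.628 is below ~2300, the flow is laminar.


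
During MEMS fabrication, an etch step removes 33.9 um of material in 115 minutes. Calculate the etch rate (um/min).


Step 1: Etch rate = depth / time
Step 2: rate = 33.9 / 115
rate = 0.295 um/min


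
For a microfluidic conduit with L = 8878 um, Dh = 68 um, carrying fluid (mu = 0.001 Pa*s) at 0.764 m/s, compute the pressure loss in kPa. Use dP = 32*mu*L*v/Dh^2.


Step 1: Convert to SI: L = 8878e-6 m, Dh = 68e-6 m
Step 2: dP = 32 * 0.001 * 8878e-6 * 0.764 / (68e-6)^2
Step 3: dP = 46939.74 Pa
Step 4: Convert to kPa: dP = 46.94 kPa


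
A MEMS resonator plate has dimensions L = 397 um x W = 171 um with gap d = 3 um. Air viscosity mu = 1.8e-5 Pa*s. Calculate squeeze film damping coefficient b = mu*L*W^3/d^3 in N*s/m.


Step 1: Convert to SI.
L = 397e-6 m, W = 171e-6 m, d = 3e-6 m
Step 2: W^3 = (171e-6)^3 = 5.00e-12 m^3
Step 3: d^3 = (3e-6)^3 = 2.70e-17 m^3
Step 4: b = 1.8e-5 * 397e-6 * 5.00e-12 / 2.70e-17
b = 1.32e-03 N*s/m


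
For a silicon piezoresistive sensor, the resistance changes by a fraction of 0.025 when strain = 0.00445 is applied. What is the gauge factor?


Step 1: Identify values.
dR/R = 0.025, strain = 0.00445
Step 2: GF = (dR/R) / strain = 0.025 / 0.00445
GF = 5.6


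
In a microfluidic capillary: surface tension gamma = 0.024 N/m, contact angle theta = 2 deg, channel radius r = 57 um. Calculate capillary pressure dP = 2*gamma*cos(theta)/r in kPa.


Step 1: cos(2 deg) = 0.9994
Step 2: Convert r to m: r = 57e-6 m
Step 3: dP = 2 * 0.024 * 0.9994 / 57e-6 = 841.6 Pa
Step 4: Convert Pa to kPa (divide by 1000).
dP = 0.84 kPa


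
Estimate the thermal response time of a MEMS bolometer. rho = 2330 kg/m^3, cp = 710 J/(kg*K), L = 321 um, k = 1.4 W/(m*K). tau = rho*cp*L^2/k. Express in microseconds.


Step 1: Convert L to m: L = 321e-6 m
Step 2: L^2 = (321e-6)^2 = 1.03041e-07 m^2
Step 3: tau = 2330 * 710 * 1.03041e-07 / 1.4 = 1.2175766164e-01 s
Step 4: Convert to microseconds (multiply by 1e6).
tau = 121757.662 us
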